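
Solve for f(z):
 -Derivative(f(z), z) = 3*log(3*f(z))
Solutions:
 Integral(1/(log(_y) + log(3)), (_y, f(z)))/3 = C1 - z


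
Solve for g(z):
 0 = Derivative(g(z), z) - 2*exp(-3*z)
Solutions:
 g(z) = C1 - 2*exp(-3*z)/3


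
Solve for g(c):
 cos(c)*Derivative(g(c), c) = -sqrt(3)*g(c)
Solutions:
 g(c) = C1*(sin(c) - 1)^(sqrt(3)/2)/(sin(c) + 1)^(sqrt(3)/2)


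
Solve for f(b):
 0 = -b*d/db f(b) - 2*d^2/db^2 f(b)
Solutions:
 f(b) = C1 + C2*erf(b/2)


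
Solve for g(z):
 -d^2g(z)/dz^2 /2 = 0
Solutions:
 g(z) = C1 + C2*z


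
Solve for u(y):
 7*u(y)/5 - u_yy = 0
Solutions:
 u(y) = C1*exp(-sqrt(35)*y/5) + C2*exp(sqrt(35)*y/5)


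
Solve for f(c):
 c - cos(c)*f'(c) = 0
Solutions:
 f(c) = C1 + Integral(c/cos(c), c)


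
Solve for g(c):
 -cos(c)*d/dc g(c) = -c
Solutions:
 g(c) = C1 + Integral(c/cos(c), c)


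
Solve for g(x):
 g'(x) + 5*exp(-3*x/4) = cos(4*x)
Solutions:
 g(x) = C1 + sin(4*x)/4 + 20*exp(-3*x/4)/3


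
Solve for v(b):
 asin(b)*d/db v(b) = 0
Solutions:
 v(b) = C1


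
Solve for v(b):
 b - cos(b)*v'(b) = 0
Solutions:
 v(b) = C1 + Integral(b/cos(b), b)


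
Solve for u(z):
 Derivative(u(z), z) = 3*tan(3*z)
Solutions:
 u(z) = C1 - log(cos(3*z))


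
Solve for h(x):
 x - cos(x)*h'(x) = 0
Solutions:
 h(x) = C1 + Integral(x/cos(x), x)


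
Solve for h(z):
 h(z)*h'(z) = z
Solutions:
 h(z) = -sqrt(C1 + z^2)
 h(z) = sqrt(C1 + z^2)


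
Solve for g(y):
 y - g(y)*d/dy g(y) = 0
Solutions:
 g(y) = -sqrt(C1 + y^2)
 g(y) = sqrt(C1 + y^2)


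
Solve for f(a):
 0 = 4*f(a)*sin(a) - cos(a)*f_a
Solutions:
 f(a) = C1/cos(a)^4


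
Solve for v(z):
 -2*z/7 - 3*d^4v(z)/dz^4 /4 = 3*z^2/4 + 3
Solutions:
 v(z) = C1 + C2*z + C3*z^2 + C4*z^3 - z^6/360 - z^5/315 - z^4/6


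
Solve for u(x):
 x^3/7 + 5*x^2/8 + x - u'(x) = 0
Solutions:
 u(x) = C1 + x^4/28 + 5*x^3/24 + x^2/2


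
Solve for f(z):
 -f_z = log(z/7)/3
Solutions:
 f(z) = C1 - z*log(z)/3 + z/3 + z*log(7)/3


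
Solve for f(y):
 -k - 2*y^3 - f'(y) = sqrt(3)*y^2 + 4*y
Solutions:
 f(y) = C1 - k*y - y^4/2 - sqrt(3)*y^3/3 - 2*y^2


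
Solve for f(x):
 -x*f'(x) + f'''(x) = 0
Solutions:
 f(x) = C1 + Integral(C2*airyai(x) + C3*airybi(x), x)


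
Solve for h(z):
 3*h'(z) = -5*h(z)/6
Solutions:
 h(z) = C1*exp(-5*z/18)


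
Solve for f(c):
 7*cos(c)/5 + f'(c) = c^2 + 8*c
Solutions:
 f(c) = C1 + c^3/3 + 4*c^2 - 7*sin(c)/5


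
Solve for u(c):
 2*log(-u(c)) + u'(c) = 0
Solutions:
 -li(-u(c)) = C1 - 2*c


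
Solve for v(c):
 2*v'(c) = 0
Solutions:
 v(c) = C1


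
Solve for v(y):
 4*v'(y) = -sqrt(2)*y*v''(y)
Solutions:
 v(y) = C1 + C2*y^(1 - 2*sqrt(2))


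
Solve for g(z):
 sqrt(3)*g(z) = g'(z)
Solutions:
 g(z) = C1*exp(sqrt(3)*z)


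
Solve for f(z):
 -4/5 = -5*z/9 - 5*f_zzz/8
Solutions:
 f(z) = C1 + C2*z + C3*z^2 - z^4/27 + 16*z^3/75


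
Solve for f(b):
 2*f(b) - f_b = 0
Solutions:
 f(b) = C1*exp(2*b)


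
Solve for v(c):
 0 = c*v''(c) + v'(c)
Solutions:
 v(c) = C1 + C2*log(c)


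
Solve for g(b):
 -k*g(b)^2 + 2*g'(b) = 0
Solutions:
 g(b) = -2/(C1 + b*k)


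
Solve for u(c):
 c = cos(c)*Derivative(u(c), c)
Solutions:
 u(c) = C1 + Integral(c/cos(c), c)


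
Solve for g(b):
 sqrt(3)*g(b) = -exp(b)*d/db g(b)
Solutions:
 g(b) = C1*exp(sqrt(3)*exp(-b))


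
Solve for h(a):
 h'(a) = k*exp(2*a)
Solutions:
 h(a) = C1 + k*exp(2*a)/2


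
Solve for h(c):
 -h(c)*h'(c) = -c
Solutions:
 h(c) = -sqrt(C1 + c^2)
 h(c) = sqrt(C1 + c^2)


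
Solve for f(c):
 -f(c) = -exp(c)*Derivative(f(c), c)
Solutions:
 f(c) = C1*exp(-exp(-c))


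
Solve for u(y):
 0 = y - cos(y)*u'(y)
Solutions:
 u(y) = C1 + Integral(y/cos(y), y)


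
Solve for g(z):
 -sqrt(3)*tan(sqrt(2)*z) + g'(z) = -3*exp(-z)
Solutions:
 g(z) = C1 + sqrt(6)*log(tan(sqrt(2)*z)^2 + 1)/4 + 3*exp(-z)


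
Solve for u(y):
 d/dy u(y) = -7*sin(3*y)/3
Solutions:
 u(y) = C1 + 7*cos(3*y)/9


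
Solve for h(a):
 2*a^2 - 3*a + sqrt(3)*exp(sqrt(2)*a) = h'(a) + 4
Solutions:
 h(a) = C1 + 2*a^3/3 - 3*a^2/2 - 4*a + sqrt(6)*exp(sqrt(2)*a)/2


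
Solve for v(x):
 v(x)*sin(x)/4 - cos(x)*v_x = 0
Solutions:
 v(x) = C1/cos(x)^(1/4)


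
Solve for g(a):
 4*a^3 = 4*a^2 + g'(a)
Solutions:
 g(a) = C1 + a^4 - 4*a^3/3


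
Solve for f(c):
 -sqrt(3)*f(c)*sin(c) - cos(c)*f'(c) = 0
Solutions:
 f(c) = C1*cos(c)^(sqrt(3))


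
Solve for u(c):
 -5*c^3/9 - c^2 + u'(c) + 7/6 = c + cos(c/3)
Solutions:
 u(c) = C1 + 5*c^4/36 + c^3/3 + c^2/2 - 7*c/6 + 3*sin(c/3)


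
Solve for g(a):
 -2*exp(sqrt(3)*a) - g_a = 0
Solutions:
 g(a) = C1 - 2*sqrt(3)*exp(sqrt(3)*a)/3


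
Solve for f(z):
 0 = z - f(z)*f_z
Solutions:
 f(z) = -sqrt(C1 + z^2)
 f(z) = sqrt(C1 + z^2)


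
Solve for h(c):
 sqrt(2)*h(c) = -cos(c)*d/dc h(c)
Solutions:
 h(c) = C1*(sin(c) - 1)^(sqrt(2)/2)/(sin(c) + 1)^(sqrt(2)/2)


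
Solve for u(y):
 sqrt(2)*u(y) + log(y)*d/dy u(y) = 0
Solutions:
 u(y) = C1*exp(-sqrt(2)*li(y))


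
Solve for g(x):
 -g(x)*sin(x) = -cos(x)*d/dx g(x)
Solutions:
 g(x) = C1/cos(x)


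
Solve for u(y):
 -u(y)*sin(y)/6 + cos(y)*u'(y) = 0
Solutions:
 u(y) = C1/cos(y)^(1/6)


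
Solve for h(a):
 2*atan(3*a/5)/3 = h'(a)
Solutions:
 h(a) = C1 + 2*a*atan(3*a/5)/3 - 5*log(9*a^2 + 25)/9


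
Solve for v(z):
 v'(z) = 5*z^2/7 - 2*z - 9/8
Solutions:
 v(z) = C1 + 5*z^3/21 - z^2 - 9*z/8


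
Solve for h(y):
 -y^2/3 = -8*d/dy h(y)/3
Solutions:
 h(y) = C1 + y^3/24


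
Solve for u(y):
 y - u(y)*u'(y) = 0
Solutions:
 u(y) = -sqrt(C1 + y^2)
 u(y) = sqrt(C1 + y^2)


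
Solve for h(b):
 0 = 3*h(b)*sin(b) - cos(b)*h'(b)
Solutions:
 h(b) = C1/cos(b)^3


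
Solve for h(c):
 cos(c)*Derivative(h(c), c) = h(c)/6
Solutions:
 h(c) = C1*(sin(c) + 1)^(1/12)/(sin(c) - 1)^(1/12)


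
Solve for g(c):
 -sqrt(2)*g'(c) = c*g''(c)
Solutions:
 g(c) = C1 + C2*c^(1 - sqrt(2))


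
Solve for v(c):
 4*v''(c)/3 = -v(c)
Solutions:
 v(c) = C1*sin(sqrt(3)*c/2) + C2*cos(sqrt(3)*c/2)


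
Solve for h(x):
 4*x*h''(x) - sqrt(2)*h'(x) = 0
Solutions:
 h(x) = C1 + C2*x^(sqrt(2)/4 + 1)


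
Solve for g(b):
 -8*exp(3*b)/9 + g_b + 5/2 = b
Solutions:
 g(b) = C1 + b^2/2 - 5*b/2 + 8*exp(3*b)/27


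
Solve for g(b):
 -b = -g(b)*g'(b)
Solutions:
 g(b) = -sqrt(C1 + b^2)
 g(b) = sqrt(C1 + b^2)


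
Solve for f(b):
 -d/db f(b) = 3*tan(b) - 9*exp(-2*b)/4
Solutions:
 f(b) = C1 - 3*log(tan(b)^2 + 1)/2 - 9*exp(-2*b)/8


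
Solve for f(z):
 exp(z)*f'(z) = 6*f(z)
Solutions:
 f(z) = C1*exp(-6*exp(-z))


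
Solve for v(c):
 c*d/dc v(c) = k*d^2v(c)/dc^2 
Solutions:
 v(c) = C1 + C2*erf(sqrt(2)*c*sqrt(-1/k)/2)/sqrt(-1/k)


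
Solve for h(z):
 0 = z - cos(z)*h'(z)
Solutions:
 h(z) = C1 + Integral(z/cos(z), z)


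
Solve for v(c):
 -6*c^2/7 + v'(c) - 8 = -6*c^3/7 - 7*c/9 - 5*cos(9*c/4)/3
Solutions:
 v(c) = C1 - 3*c^4/14 + 2*c^3/7 - 7*c^2/18 + 8*c - 20*sin(9*c/4)/27


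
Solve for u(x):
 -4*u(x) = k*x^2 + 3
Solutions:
 u(x) = -k*x^2/4 - 3/4


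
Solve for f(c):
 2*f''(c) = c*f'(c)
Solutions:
 f(c) = C1 + C2*erfi(c/2)


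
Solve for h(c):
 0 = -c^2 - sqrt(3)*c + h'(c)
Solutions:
 h(c) = C1 + c^3/3 + sqrt(3)*c^2/2


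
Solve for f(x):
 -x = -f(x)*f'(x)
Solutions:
 f(x) = -sqrt(C1 + x^2)
 f(x) = sqrt(C1 + x^2)


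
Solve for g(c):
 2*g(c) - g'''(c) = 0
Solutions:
 g(c) = C3*exp(2^(1/3)*c) + (C1*sin(2^(1/3)*sqrt(3)*c/2) + C2*cos(2^(1/3)*sqrt(3)*c/2))*exp(-2^(1/3)*c/2)


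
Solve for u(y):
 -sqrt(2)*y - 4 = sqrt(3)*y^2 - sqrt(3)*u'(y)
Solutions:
 u(y) = C1 + y^3/3 + sqrt(6)*y^2/6 + 4*sqrt(3)*y/3


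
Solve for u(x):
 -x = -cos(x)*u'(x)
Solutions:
 u(x) = C1 + Integral(x/cos(x), x)


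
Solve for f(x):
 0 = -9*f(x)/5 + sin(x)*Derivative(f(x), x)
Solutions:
 f(x) = C1*(cos(x) - 1)^(9/10)/(cos(x) + 1)^(9/10)


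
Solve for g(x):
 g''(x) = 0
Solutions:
 g(x) = C1 + C2*x


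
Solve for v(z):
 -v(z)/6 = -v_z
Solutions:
 v(z) = C1*exp(z/6)


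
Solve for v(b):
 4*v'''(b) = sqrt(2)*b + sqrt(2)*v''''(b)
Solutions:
 v(b) = C1 + C2*b + C3*b^2 + C4*exp(2*sqrt(2)*b) + sqrt(2)*b^4/96 + b^3/48


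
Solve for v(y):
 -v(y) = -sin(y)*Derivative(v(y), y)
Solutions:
 v(y) = C1*sqrt(cos(y) - 1)/sqrt(cos(y) + 1)


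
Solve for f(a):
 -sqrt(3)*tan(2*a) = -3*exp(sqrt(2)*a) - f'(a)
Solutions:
 f(a) = C1 - 3*sqrt(2)*exp(sqrt(2)*a)/2 - sqrt(3)*log(cos(2*a))/2


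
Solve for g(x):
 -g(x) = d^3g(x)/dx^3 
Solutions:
 g(x) = C3*exp(-x) + (C1*sin(sqrt(3)*x/2) + C2*cos(sqrt(3)*x/2))*exp(x/2)


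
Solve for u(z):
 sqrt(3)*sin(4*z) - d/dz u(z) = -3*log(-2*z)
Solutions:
 u(z) = C1 + 3*z*log(-z) - 3*z + 3*z*log(2) - sqrt(3)*cos(4*z)/4


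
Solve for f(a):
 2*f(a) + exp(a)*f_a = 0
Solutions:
 f(a) = C1*exp(2*exp(-a))


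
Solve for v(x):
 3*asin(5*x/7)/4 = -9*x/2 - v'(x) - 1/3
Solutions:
 v(x) = C1 - 9*x^2/4 - 3*x*asin(5*x/7)/4 - x/3 - 3*sqrt(49 - 25*x^2)/20


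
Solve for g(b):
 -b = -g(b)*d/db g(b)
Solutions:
 g(b) = -sqrt(C1 + b^2)
 g(b) = sqrt(C1 + b^2)


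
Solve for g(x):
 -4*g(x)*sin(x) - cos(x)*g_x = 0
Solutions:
 g(x) = C1*cos(x)^4


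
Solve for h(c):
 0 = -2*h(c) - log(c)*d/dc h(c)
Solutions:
 h(c) = C1*exp(-2*li(c))


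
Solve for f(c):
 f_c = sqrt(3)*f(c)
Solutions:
 f(c) = C1*exp(sqrt(3)*c)


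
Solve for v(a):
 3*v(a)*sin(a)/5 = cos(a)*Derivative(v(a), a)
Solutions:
 v(a) = C1/cos(a)^(3/5)


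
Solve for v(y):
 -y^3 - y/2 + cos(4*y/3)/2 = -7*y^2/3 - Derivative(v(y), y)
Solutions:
 v(y) = C1 + y^4/4 - 7*y^3/9 + y^2/4 - 3*sin(4*y/3)/8


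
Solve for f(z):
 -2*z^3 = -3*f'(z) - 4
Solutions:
 f(z) = C1 + z^4/6 - 4*z/3


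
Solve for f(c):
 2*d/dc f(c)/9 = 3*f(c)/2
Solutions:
 f(c) = C1*exp(27*c/4)


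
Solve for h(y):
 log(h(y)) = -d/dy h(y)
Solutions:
 li(h(y)) = C1 - y


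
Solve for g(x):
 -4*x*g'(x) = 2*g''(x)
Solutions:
 g(x) = C1 + C2*erf(x)


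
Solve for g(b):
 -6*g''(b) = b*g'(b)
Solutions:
 g(b) = C1 + C2*erf(sqrt(3)*b/6)


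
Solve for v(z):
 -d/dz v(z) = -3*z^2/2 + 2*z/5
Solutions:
 v(z) = C1 + z^3/2 - z^2/5


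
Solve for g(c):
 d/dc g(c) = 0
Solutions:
 g(c) = C1


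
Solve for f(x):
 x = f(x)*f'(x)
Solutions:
 f(x) = -sqrt(C1 + x^2)
 f(x) = sqrt(C1 + x^2)


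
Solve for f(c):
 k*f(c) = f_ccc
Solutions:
 f(c) = C1*exp(c*k^(1/3)) + C2*exp(c*k^(1/3)*(-1 + sqrt(3)*I)/2) + C3*exp(-c*k^(1/3)*(1 + sqrt(3)*I)/2)


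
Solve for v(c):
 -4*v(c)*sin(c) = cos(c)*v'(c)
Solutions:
 v(c) = C1*cos(c)^4


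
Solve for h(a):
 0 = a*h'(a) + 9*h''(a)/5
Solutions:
 h(a) = C1 + C2*erf(sqrt(10)*a/6)


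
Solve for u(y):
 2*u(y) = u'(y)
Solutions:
 u(y) = C1*exp(2*y)


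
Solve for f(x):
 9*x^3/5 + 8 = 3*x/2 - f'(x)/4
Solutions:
 f(x) = C1 - 9*x^4/5 + 3*x^2 - 32*x


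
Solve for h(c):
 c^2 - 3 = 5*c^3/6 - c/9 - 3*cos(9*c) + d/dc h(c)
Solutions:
 h(c) = C1 - 5*c^4/24 + c^3/3 + c^2/18 - 3*c + sin(9*c)/3


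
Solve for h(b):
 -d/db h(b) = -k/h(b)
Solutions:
 h(b) = -sqrt(C1 + 2*b*k)
 h(b) = sqrt(C1 + 2*b*k)


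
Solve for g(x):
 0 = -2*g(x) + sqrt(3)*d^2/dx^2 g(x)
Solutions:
 g(x) = C1*exp(-sqrt(2)*3^(3/4)*x/3) + C2*exp(sqrt(2)*3^(3/4)*x/3)


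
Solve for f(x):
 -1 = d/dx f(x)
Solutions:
 f(x) = C1 - x


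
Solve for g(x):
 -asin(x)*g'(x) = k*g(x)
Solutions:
 g(x) = C1*exp(-k*Integral(1/asin(x), x))


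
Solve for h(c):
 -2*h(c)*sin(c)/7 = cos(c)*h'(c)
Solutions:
 h(c) = C1*cos(c)^(2/7)


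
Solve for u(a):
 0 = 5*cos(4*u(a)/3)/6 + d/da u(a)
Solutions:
 5*a/6 - 3*log(sin(4*u(a)/3) - 1)/8 + 3*log(sin(4*u(a)/3) + 1)/8 = C1


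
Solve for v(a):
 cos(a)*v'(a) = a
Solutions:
 v(a) = C1 + Integral(a/cos(a), a)


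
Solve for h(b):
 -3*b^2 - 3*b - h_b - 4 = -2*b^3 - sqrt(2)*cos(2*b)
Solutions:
 h(b) = C1 + b^4/2 - b^3 - 3*b^2/2 - 4*b + sqrt(2)*sin(2*b)/2


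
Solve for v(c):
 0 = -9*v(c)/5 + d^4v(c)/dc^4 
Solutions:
 v(c) = C1*exp(-sqrt(3)*5^(3/4)*c/5) + C2*exp(sqrt(3)*5^(3/4)*c/5) + C3*sin(sqrt(3)*5^(3/4)*c/5) + C4*cos(sqrt(3)*5^(3/4)*c/5)


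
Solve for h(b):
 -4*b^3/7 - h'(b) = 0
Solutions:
 h(b) = C1 - b^4/7


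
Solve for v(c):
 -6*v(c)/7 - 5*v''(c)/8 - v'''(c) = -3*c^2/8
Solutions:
 v(c) = C1*exp(c*(-70 + 175*7^(1/3)/(288*sqrt(21611) + 42347)^(1/3) + 7^(2/3)*(288*sqrt(21611) + 42347)^(1/3))/336)*sin(sqrt(3)*7^(1/3)*c*(-7^(1/3)*(288*sqrt(21611) + 42347)^(1/3) + 175/(288*sqrt(21611) + 42347)^(1/3))/336) + C2*exp(c*(-70 + 175*7^(1/3)/(288*sqrt(21611) + 42347)^(1/3) + 7^(2/3)*(288*sqrt(21611) + 42347)^(1/3))/336)*cos(sqrt(3)*7^(1/3)*c*(-7^(1/3)*(288*sqrt(21611) + 42347)^(1/3) + 175/(288*sqrt(21611) + 42347)^(1/3))/336) + C3*exp(-c*(175*7^(1/3)/(288*sqrt(21611) + 42347)^(1/3) + 35 + 7^(2/3)*(288*sqrt(21611) + 42347)^(1/3))/168) + 7*c^2/16 - 245/384


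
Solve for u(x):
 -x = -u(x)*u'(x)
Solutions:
 u(x) = -sqrt(C1 + x^2)
 u(x) = sqrt(C1 + x^2)


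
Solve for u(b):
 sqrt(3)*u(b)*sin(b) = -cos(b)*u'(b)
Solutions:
 u(b) = C1*cos(b)^(sqrt(3))


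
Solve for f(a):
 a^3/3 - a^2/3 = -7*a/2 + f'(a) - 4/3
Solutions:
 f(a) = C1 + a^4/12 - a^3/9 + 7*a^2/4 + 4*a/3


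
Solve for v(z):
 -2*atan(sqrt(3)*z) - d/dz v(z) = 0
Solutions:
 v(z) = C1 - 2*z*atan(sqrt(3)*z) + sqrt(3)*log(3*z^2 + 1)/3


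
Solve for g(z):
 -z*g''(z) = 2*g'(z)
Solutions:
 g(z) = C1 + C2/z


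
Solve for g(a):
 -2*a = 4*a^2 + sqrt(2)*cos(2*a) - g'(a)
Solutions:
 g(a) = C1 + 4*a^3/3 + a^2 + sqrt(2)*sin(2*a)/2


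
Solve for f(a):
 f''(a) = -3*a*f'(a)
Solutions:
 f(a) = C1 + C2*erf(sqrt(6)*a/2)


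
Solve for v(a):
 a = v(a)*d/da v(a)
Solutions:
 v(a) = -sqrt(C1 + a^2)
 v(a) = sqrt(C1 + a^2)


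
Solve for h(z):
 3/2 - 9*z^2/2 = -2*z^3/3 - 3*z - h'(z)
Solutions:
 h(z) = C1 - z^4/6 + 3*z^3/2 - 3*z^2/2 - 3*z/2


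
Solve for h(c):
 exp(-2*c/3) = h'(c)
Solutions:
 h(c) = C1 - 3*exp(-2*c/3)/2


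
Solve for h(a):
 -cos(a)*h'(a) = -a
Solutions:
 h(a) = C1 + Integral(a/cos(a), a)


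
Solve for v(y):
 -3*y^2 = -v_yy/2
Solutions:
 v(y) = C1 + C2*y + y^4/2


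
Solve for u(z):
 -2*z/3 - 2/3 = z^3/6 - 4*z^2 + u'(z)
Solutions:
 u(z) = C1 - z^4/24 + 4*z^3/3 - z^2/3 - 2*z/3


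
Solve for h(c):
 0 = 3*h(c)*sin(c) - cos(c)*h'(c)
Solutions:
 h(c) = C1/cos(c)^3


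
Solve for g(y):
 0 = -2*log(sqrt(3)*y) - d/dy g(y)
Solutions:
 g(y) = C1 - 2*y*log(y) - y*log(3) + 2*y


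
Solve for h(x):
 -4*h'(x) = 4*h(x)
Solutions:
 h(x) = C1*exp(-x)


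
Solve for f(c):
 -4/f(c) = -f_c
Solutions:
 f(c) = -sqrt(C1 + 8*c)
 f(c) = sqrt(C1 + 8*c)


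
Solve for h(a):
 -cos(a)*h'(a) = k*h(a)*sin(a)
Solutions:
 h(a) = C1*exp(k*log(cos(a)))


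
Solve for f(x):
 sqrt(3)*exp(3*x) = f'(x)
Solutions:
 f(x) = C1 + sqrt(3)*exp(3*x)/3


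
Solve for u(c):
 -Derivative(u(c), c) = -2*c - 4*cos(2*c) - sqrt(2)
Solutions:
 u(c) = C1 + c^2 + sqrt(2)*c + 2*sin(2*c)


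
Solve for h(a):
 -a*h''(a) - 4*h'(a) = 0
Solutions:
 h(a) = C1 + C2/a^3


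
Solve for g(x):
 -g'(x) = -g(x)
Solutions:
 g(x) = C1*exp(x)


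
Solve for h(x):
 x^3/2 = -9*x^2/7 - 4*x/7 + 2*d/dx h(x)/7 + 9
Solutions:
 h(x) = C1 + 7*x^4/16 + 3*x^3/2 + x^2 - 63*x/2


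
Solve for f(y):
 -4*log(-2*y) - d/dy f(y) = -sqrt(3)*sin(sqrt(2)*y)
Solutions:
 f(y) = C1 - 4*y*log(-y) - 4*y*log(2) + 4*y - sqrt(6)*cos(sqrt(2)*y)/2


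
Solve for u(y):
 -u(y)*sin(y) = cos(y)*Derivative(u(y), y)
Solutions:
 u(y) = C1*cos(y)


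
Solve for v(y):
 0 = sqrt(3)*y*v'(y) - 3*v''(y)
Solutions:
 v(y) = C1 + C2*erfi(sqrt(2)*3^(3/4)*y/6)


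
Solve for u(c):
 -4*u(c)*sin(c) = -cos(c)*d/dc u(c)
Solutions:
 u(c) = C1/cos(c)^4


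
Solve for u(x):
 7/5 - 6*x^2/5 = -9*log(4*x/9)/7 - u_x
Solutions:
 u(x) = C1 + 2*x^3/5 - 9*x*log(x)/7 - 18*x*log(2)/7 - 4*x/35 + 18*x*log(3)/7


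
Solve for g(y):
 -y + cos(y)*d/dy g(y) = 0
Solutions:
 g(y) = C1 + Integral(y/cos(y), y)


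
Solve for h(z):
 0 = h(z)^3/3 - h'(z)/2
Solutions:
 h(z) = -sqrt(6)*sqrt(-1/(C1 + 2*z))/2
 h(z) = sqrt(6)*sqrt(-1/(C1 + 2*z))/2


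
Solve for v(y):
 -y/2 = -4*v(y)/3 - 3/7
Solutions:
 v(y) = 3*y/8 - 9/28


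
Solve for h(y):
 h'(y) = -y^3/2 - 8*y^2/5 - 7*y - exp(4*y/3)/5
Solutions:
 h(y) = C1 - y^4/8 - 8*y^3/15 - 7*y^2/2 - 3*exp(4*y/3)/20


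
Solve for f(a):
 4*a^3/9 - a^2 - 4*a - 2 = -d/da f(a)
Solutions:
 f(a) = C1 - a^4/9 + a^3/3 + 2*a^2 + 2*a


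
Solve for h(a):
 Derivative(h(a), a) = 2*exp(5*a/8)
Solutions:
 h(a) = C1 + 16*exp(5*a/8)/5


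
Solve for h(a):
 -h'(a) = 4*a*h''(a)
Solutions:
 h(a) = C1 + C2*a^(3/4)


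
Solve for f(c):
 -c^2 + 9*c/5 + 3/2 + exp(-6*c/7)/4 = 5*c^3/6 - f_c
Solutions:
 f(c) = C1 + 5*c^4/24 + c^3/3 - 9*c^2/10 - 3*c/2 + 7*exp(-6*c/7)/24


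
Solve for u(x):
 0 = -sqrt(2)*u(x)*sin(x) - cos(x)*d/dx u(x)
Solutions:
 u(x) = C1*cos(x)^(sqrt(2))


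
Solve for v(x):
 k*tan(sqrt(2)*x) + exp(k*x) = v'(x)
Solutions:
 v(x) = C1 - sqrt(2)*k*log(cos(sqrt(2)*x))/2 + Piecewise((exp(k*x)/k, Ne(k, 0)), (x, True))


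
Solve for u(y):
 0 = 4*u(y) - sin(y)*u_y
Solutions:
 u(y) = C1*(cos(y)^2 - 2*cos(y) + 1)/(cos(y)^2 + 2*cos(y) + 1)


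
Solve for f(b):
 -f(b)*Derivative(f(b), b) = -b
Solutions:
 f(b) = -sqrt(C1 + b^2)
 f(b) = sqrt(C1 + b^2)


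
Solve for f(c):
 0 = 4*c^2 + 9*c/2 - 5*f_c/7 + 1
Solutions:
 f(c) = C1 + 28*c^3/15 + 63*c^2/20 + 7*c/5


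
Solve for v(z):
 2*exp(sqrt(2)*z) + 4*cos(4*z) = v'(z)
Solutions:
 v(z) = C1 + sqrt(2)*exp(sqrt(2)*z) + sin(4*z)


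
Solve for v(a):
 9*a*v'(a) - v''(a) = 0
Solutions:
 v(a) = C1 + C2*erfi(3*sqrt(2)*a/2)


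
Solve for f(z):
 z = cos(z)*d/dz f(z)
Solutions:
 f(z) = C1 + Integral(z/cos(z), z)


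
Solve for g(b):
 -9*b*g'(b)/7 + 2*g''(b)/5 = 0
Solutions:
 g(b) = C1 + C2*erfi(3*sqrt(35)*b/14)


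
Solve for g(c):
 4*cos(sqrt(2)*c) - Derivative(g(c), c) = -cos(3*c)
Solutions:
 g(c) = C1 + sin(3*c)/3 + 2*sqrt(2)*sin(sqrt(2)*c)


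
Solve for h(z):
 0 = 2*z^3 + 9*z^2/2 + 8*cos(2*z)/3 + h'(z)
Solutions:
 h(z) = C1 - z^4/2 - 3*z^3/2 - 4*sin(2*z)/3


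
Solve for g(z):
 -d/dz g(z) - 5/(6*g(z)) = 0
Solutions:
 g(z) = -sqrt(C1 - 15*z)/3
 g(z) = sqrt(C1 - 15*z)/3


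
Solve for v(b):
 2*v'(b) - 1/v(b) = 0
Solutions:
 v(b) = -sqrt(C1 + b)
 v(b) = sqrt(C1 + b)


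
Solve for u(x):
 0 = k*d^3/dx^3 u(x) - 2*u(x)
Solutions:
 u(x) = C1*exp(2^(1/3)*x*(1/k)^(1/3)) + C2*exp(2^(1/3)*x*(-1 + sqrt(3)*I)*(1/k)^(1/3)/2) + C3*exp(-2^(1/3)*x*(1 + sqrt(3)*I)*(1/k)^(1/3)/2)


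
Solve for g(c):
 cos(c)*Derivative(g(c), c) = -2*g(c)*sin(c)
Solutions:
 g(c) = C1*cos(c)^2


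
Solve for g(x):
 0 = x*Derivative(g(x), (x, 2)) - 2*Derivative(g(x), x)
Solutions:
 g(x) = C1 + C2*x^3


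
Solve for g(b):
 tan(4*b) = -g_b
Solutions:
 g(b) = C1 + log(cos(4*b))/4


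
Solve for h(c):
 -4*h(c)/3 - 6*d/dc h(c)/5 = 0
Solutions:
 h(c) = C1*exp(-10*c/9)


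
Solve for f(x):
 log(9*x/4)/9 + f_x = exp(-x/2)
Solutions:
 f(x) = C1 - x*log(x)/9 + x*(-2*log(3) + 1 + 2*log(2))/9 - 2*exp(-x/2)


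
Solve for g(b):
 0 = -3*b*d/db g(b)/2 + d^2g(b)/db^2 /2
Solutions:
 g(b) = C1 + C2*erfi(sqrt(6)*b/2)


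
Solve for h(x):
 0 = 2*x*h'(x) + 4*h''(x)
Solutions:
 h(x) = C1 + C2*erf(x/2)


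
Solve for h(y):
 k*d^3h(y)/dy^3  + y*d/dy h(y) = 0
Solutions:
 h(y) = C1 + Integral(C2*airyai(y*(-1/k)^(1/3)) + C3*airybi(y*(-1/k)^(1/3)), y)


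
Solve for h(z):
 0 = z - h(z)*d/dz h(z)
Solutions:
 h(z) = -sqrt(C1 + z^2)
 h(z) = sqrt(C1 + z^2)


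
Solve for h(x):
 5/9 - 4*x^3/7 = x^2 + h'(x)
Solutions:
 h(x) = C1 - x^4/7 - x^3/3 + 5*x/9


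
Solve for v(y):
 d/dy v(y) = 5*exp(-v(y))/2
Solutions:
 v(y) = log(C1 + 5*y/2)


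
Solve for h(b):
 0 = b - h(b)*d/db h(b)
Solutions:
 h(b) = -sqrt(C1 + b^2)
 h(b) = sqrt(C1 + b^2)


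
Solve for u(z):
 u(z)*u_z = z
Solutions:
 u(z) = -sqrt(C1 + z^2)
 u(z) = sqrt(C1 + z^2)


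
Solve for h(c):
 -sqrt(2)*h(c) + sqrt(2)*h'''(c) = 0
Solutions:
 h(c) = C3*exp(c) + (C1*sin(sqrt(3)*c/2) + C2*cos(sqrt(3)*c/2))*exp(-c/2)


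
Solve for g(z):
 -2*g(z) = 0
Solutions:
 g(z) = 0


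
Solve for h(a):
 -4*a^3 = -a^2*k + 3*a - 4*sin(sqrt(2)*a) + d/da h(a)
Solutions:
 h(a) = C1 - a^4 + a^3*k/3 - 3*a^2/2 - 2*sqrt(2)*cos(sqrt(2)*a)


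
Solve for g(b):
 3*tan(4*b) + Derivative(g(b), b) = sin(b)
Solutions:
 g(b) = C1 + 3*log(cos(4*b))/4 - cos(b)


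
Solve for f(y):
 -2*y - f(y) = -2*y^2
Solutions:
 f(y) = 2*y*(y - 1)


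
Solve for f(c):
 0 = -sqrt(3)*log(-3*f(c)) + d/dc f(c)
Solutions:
 -sqrt(3)*Integral(1/(log(-_y) + log(3)), (_y, f(c)))/3 = C1 - c


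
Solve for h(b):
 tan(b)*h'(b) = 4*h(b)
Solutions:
 h(b) = C1*sin(b)^4


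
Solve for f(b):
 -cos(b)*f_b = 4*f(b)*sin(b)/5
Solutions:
 f(b) = C1*cos(b)^(4/5)


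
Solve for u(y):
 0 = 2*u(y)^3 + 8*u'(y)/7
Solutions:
 u(y) = -sqrt(2)*sqrt(-1/(C1 - 7*y))
 u(y) = sqrt(2)*sqrt(-1/(C1 - 7*y))


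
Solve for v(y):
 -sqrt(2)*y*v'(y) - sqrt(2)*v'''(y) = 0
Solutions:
 v(y) = C1 + Integral(C2*airyai(-y) + C3*airybi(-y), y)


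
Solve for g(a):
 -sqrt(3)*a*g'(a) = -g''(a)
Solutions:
 g(a) = C1 + C2*erfi(sqrt(2)*3^(1/4)*a/2)


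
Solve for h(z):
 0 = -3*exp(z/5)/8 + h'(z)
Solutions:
 h(z) = C1 + 15*exp(z/5)/8


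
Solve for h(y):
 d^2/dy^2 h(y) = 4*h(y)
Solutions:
 h(y) = C1*exp(-2*y) + C2*exp(2*y)


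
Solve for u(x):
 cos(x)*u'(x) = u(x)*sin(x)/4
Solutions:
 u(x) = C1/cos(x)^(1/4)


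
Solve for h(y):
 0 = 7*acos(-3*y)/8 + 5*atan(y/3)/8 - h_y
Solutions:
 h(y) = C1 + 7*y*acos(-3*y)/8 + 5*y*atan(y/3)/8 + 7*sqrt(1 - 9*y^2)/24 - 15*log(y^2 + 9)/16


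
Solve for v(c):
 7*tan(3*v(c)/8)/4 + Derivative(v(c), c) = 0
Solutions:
 v(c) = -8*asin(C1*exp(-21*c/32))/3 + 8*pi/3
 v(c) = 8*asin(C1*exp(-21*c/32))/3


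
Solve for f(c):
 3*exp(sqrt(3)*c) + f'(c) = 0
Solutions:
 f(c) = C1 - sqrt(3)*exp(sqrt(3)*c)


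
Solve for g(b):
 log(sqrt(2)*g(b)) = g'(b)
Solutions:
 -2*Integral(1/(2*log(_y) + log(2)), (_y, g(b))) = C1 - b


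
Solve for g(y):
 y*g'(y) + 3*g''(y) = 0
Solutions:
 g(y) = C1 + C2*erf(sqrt(6)*y/6)


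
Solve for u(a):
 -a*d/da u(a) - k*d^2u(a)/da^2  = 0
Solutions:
 u(a) = C1 + C2*sqrt(k)*erf(sqrt(2)*a*sqrt(1/k)/2)


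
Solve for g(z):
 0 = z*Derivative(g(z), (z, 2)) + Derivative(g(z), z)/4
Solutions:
 g(z) = C1 + C2*z^(3/4)


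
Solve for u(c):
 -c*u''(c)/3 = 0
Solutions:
 u(c) = C1 + C2*c


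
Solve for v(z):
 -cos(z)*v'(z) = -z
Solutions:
 v(z) = C1 + Integral(z/cos(z), z)


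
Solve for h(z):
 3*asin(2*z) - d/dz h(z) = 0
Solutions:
 h(z) = C1 + 3*z*asin(2*z) + 3*sqrt(1 - 4*z^2)/2


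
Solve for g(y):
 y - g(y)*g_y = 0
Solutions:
 g(y) = -sqrt(C1 + y^2)
 g(y) = sqrt(C1 + y^2)


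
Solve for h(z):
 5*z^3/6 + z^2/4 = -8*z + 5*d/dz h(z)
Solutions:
 h(z) = C1 + z^4/24 + z^3/60 + 4*z^2/5


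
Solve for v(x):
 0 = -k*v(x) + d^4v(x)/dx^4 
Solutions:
 v(x) = C1*exp(-k^(1/4)*x) + C2*exp(k^(1/4)*x) + C3*exp(-I*k^(1/4)*x) + C4*exp(I*k^(1/4)*x)


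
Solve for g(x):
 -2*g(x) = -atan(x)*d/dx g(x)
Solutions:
 g(x) = C1*exp(2*Integral(1/atan(x), x))


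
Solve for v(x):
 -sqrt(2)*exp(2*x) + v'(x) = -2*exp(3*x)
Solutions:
 v(x) = C1 - 2*exp(3*x)/3 + sqrt(2)*exp(2*x)/2


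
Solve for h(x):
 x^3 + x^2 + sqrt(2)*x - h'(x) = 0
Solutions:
 h(x) = C1 + x^4/4 + x^3/3 + sqrt(2)*x^2/2


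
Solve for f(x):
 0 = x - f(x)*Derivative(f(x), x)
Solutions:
 f(x) = -sqrt(C1 + x^2)
 f(x) = sqrt(C1 + x^2)


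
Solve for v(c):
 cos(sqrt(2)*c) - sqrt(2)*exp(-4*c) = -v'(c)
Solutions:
 v(c) = C1 - sqrt(2)*sin(sqrt(2)*c)/2 - sqrt(2)*exp(-4*c)/4


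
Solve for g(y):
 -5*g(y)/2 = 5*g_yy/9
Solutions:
 g(y) = C1*sin(3*sqrt(2)*y/2) + C2*cos(3*sqrt(2)*y/2)


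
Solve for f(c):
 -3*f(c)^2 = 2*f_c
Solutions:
 f(c) = 2/(C1 + 3*c)


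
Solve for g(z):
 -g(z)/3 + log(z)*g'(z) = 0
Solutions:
 g(z) = C1*exp(li(z)/3)


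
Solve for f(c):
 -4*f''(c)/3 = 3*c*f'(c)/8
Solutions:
 f(c) = C1 + C2*erf(3*c/8)


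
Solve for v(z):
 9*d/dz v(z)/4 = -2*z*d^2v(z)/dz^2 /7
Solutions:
 v(z) = C1 + C2/z^(55/8)


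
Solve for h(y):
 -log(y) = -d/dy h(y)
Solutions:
 h(y) = C1 + y*log(y) - y


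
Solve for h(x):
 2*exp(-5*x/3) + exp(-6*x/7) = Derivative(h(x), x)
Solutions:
 h(x) = C1 - 6*exp(-5*x/3)/5 - 7*exp(-6*x/7)/6


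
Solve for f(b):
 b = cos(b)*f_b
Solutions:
 f(b) = C1 + Integral(b/cos(b), b)


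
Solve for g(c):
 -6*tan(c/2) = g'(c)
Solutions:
 g(c) = C1 + 12*log(cos(c/2))


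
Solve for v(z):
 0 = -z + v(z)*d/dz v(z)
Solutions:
 v(z) = -sqrt(C1 + z^2)
 v(z) = sqrt(C1 + z^2)


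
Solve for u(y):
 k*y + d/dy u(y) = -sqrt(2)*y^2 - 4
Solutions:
 u(y) = C1 - k*y^2/2 - sqrt(2)*y^3/3 - 4*y


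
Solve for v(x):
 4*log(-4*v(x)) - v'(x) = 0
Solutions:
 -Integral(1/(log(-_y) + 2*log(2)), (_y, v(x)))/4 = C1 - x


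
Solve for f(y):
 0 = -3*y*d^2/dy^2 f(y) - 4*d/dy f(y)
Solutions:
 f(y) = C1 + C2/y^(1/3)


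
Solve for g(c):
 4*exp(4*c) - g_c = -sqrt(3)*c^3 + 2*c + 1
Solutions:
 g(c) = C1 + sqrt(3)*c^4/4 - c^2 - c + exp(4*c)


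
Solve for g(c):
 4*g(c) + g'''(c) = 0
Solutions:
 g(c) = C3*exp(-2^(2/3)*c) + (C1*sin(2^(2/3)*sqrt(3)*c/2) + C2*cos(2^(2/3)*sqrt(3)*c/2))*exp(2^(2/3)*c/2)


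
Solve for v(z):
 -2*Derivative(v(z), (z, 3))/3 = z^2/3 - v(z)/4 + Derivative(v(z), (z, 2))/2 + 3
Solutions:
 v(z) = C1*exp(-z*((2*sqrt(30) + 11)^(-1/3) + 2 + (2*sqrt(30) + 11)^(1/3))/8)*sin(sqrt(3)*z*(-(2*sqrt(30) + 11)^(1/3) + (2*sqrt(30) + 11)^(-1/3))/8) + C2*exp(-z*((2*sqrt(30) + 11)^(-1/3) + 2 + (2*sqrt(30) + 11)^(1/3))/8)*cos(sqrt(3)*z*(-(2*sqrt(30) + 11)^(1/3) + (2*sqrt(30) + 11)^(-1/3))/8) + C3*exp(z*(-1 + (2*sqrt(30) + 11)^(-1/3) + (2*sqrt(30) + 11)^(1/3))/4) + 4*z^2/3 + 52/3


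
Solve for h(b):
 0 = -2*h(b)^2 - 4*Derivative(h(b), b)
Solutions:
 h(b) = 2/(C1 + b)


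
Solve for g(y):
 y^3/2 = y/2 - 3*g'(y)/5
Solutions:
 g(y) = C1 - 5*y^4/24 + 5*y^2/12


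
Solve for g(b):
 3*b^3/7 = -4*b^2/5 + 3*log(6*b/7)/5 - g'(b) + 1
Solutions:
 g(b) = C1 - 3*b^4/28 - 4*b^3/15 + 3*b*log(b)/5 - 3*b*log(7)/5 + 2*b/5 + 3*b*log(6)/5


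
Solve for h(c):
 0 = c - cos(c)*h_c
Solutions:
 h(c) = C1 + Integral(c/cos(c), c)


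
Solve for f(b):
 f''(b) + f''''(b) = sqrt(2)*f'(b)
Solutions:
 f(b) = C1 + C2*exp(-2^(1/6)*3^(1/3)*b*(-2*3^(1/3)/(9 + sqrt(87))^(1/3) + 2^(2/3)*(9 + sqrt(87))^(1/3))/12)*sin(6^(1/6)*b*(6/(9 + sqrt(87))^(1/3) + 6^(2/3)*(9 + sqrt(87))^(1/3))/12) + C3*exp(-2^(1/6)*3^(1/3)*b*(-2*3^(1/3)/(9 + sqrt(87))^(1/3) + 2^(2/3)*(9 + sqrt(87))^(1/3))/12)*cos(6^(1/6)*b*(6/(9 + sqrt(87))^(1/3) + 6^(2/3)*(9 + sqrt(87))^(1/3))/12) + C4*exp(2^(1/6)*3^(1/3)*b*(-2*3^(1/3)/(9 + sqrt(87))^(1/3) + 2^(2/3)*(9 + sqrt(87))^(1/3))/6)


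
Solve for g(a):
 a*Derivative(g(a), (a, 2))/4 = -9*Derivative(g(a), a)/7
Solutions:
 g(a) = C1 + C2/a^(29/7)


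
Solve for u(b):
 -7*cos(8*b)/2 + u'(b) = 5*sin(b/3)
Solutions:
 u(b) = C1 + 7*sin(8*b)/16 - 15*cos(b/3)


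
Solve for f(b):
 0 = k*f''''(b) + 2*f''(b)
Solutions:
 f(b) = C1 + C2*b + C3*exp(-sqrt(2)*b*sqrt(-1/k)) + C4*exp(sqrt(2)*b*sqrt(-1/k))


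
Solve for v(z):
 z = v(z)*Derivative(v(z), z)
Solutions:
 v(z) = -sqrt(C1 + z^2)
 v(z) = sqrt(C1 + z^2)


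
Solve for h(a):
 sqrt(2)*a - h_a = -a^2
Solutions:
 h(a) = C1 + a^3/3 + sqrt(2)*a^2/2


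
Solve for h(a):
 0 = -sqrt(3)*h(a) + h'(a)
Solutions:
 h(a) = C1*exp(sqrt(3)*a)


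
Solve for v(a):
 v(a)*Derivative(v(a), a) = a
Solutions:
 v(a) = -sqrt(C1 + a^2)
 v(a) = sqrt(C1 + a^2)


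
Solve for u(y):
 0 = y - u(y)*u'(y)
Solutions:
 u(y) = -sqrt(C1 + y^2)
 u(y) = sqrt(C1 + y^2)


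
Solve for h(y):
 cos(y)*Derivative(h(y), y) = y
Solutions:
 h(y) = C1 + Integral(y/cos(y), y)


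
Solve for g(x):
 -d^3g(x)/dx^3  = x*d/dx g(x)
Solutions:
 g(x) = C1 + Integral(C2*airyai(-x) + C3*airybi(-x), x)


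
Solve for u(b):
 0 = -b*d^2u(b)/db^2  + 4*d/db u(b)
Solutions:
 u(b) = C1 + C2*b^5


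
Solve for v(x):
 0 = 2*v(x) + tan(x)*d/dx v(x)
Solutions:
 v(x) = C1/sin(x)^2


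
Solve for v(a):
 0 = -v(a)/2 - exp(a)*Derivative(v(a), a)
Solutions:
 v(a) = C1*exp(exp(-a)/2)


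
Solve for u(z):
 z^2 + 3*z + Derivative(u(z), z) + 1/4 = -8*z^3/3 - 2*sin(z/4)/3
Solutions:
 u(z) = C1 - 2*z^4/3 - z^3/3 - 3*z^2/2 - z/4 + 8*cos(z/4)/3


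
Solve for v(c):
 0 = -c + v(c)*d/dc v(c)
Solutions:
 v(c) = -sqrt(C1 + c^2)
 v(c) = sqrt(C1 + c^2)


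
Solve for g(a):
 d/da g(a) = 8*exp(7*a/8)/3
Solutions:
 g(a) = C1 + 64*exp(7*a/8)/21


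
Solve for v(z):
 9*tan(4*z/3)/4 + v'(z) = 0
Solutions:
 v(z) = C1 + 27*log(cos(4*z/3))/16


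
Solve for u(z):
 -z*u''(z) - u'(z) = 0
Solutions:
 u(z) = C1 + C2*log(z)


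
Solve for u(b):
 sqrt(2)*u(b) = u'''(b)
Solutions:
 u(b) = C3*exp(2^(1/6)*b) + (C1*sin(2^(1/6)*sqrt(3)*b/2) + C2*cos(2^(1/6)*sqrt(3)*b/2))*exp(-2^(1/6)*b/2)


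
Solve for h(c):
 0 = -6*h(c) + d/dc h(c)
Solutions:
 h(c) = C1*exp(6*c)


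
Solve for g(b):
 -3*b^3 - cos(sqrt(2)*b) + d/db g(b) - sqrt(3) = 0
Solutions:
 g(b) = C1 + 3*b^4/4 + sqrt(3)*b + sqrt(2)*sin(sqrt(2)*b)/2


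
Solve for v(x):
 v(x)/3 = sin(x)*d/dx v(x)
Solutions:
 v(x) = C1*(cos(x) - 1)^(1/6)/(cos(x) + 1)^(1/6)


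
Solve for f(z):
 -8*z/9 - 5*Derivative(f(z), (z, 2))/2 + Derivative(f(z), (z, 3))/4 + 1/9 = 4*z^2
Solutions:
 f(z) = C1 + C2*z + C3*exp(10*z) - 2*z^4/15 - 76*z^3/675 - 13*z^2/1125


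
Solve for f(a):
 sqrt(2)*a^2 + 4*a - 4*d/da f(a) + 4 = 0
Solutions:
 f(a) = C1 + sqrt(2)*a^3/12 + a^2/2 + a


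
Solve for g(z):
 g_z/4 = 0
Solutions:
 g(z) = C1


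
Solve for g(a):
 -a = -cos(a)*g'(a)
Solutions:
 g(a) = C1 + Integral(a/cos(a), a)


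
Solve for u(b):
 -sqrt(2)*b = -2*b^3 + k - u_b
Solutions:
 u(b) = C1 - b^4/2 + sqrt(2)*b^2/2 + b*k


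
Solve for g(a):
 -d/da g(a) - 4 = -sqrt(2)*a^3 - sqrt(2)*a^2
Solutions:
 g(a) = C1 + sqrt(2)*a^4/4 + sqrt(2)*a^3/3 - 4*a


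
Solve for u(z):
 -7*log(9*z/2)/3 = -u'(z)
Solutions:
 u(z) = C1 + 7*z*log(z)/3 - 7*z/3 - 7*z*log(2)/3 + 14*z*log(3)/3


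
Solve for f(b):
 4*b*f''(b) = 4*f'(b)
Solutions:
 f(b) = C1 + C2*b^2


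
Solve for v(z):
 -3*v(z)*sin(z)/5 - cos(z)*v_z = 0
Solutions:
 v(z) = C1*cos(z)^(3/5)


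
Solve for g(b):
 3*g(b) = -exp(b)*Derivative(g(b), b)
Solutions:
 g(b) = C1*exp(3*exp(-b))


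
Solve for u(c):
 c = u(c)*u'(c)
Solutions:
 u(c) = -sqrt(C1 + c^2)
 u(c) = sqrt(C1 + c^2)


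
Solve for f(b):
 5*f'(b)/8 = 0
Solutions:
 f(b) = C1


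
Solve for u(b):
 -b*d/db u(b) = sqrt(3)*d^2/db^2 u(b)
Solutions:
 u(b) = C1 + C2*erf(sqrt(2)*3^(3/4)*b/6)


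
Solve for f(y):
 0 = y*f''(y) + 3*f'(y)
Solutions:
 f(y) = C1 + C2/y^2


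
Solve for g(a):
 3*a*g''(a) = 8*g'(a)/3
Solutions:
 g(a) = C1 + C2*a^(17/9)


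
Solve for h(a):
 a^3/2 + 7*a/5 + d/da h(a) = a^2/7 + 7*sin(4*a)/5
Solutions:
 h(a) = C1 - a^4/8 + a^3/21 - 7*a^2/10 - 7*cos(4*a)/20


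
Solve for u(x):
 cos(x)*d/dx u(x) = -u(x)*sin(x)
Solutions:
 u(x) = C1*cos(x)


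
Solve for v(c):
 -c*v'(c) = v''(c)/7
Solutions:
 v(c) = C1 + C2*erf(sqrt(14)*c/2)


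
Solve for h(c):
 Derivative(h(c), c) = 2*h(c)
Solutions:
 h(c) = C1*exp(2*c)


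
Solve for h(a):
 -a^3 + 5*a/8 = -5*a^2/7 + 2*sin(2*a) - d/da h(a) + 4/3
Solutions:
 h(a) = C1 + a^4/4 - 5*a^3/21 - 5*a^2/16 + 4*a/3 - cos(2*a)


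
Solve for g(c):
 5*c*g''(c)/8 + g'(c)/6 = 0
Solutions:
 g(c) = C1 + C2*c^(11/15)


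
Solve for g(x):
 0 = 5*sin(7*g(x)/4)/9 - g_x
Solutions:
 -5*x/9 + 2*log(cos(7*g(x)/4) - 1)/7 - 2*log(cos(7*g(x)/4) + 1)/7 = C1


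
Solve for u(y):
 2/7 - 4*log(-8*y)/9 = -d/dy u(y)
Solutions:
 u(y) = C1 + 4*y*log(-y)/9 + 2*y*(-23 + 42*log(2))/63


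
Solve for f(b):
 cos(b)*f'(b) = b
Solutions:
 f(b) = C1 + Integral(b/cos(b), b)


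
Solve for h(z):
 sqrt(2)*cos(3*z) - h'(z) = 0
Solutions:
 h(z) = C1 + sqrt(2)*sin(3*z)/3


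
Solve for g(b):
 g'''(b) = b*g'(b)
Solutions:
 g(b) = C1 + Integral(C2*airyai(b) + C3*airybi(b), b)


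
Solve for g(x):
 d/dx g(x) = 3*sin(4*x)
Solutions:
 g(x) = C1 - 3*cos(4*x)/4


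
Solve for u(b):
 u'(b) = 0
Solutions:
 u(b) = C1


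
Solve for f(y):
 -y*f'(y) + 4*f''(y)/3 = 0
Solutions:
 f(y) = C1 + C2*erfi(sqrt(6)*y/4)


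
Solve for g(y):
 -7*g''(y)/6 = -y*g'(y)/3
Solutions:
 g(y) = C1 + C2*erfi(sqrt(7)*y/7)


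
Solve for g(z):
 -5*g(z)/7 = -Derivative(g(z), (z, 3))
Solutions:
 g(z) = C3*exp(5^(1/3)*7^(2/3)*z/7) + (C1*sin(sqrt(3)*5^(1/3)*7^(2/3)*z/14) + C2*cos(sqrt(3)*5^(1/3)*7^(2/3)*z/14))*exp(-5^(1/3)*7^(2/3)*z/14)


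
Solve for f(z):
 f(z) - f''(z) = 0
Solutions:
 f(z) = C1*exp(-z) + C2*exp(z)


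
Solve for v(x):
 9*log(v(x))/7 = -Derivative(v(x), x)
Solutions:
 li(v(x)) = C1 - 9*x/7


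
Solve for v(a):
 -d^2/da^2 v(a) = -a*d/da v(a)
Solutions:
 v(a) = C1 + C2*erfi(sqrt(2)*a/2)


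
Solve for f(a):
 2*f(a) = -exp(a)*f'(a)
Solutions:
 f(a) = C1*exp(2*exp(-a))


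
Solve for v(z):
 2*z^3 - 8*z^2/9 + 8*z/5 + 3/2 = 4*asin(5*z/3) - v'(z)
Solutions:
 v(z) = C1 - z^4/2 + 8*z^3/27 - 4*z^2/5 + 4*z*asin(5*z/3) - 3*z/2 + 4*sqrt(9 - 25*z^2)/5


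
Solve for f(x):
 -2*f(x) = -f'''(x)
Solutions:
 f(x) = C3*exp(2^(1/3)*x) + (C1*sin(2^(1/3)*sqrt(3)*x/2) + C2*cos(2^(1/3)*sqrt(3)*x/2))*exp(-2^(1/3)*x/2)


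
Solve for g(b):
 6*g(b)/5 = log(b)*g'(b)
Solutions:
 g(b) = C1*exp(6*li(b)/5)


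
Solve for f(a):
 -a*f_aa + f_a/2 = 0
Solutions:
 f(a) = C1 + C2*a^(3/2)


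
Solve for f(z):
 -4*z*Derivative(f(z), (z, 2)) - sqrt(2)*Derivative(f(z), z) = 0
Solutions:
 f(z) = C1 + C2*z^(1 - sqrt(2)/4)


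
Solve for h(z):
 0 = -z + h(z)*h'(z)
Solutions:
 h(z) = -sqrt(C1 + z^2)
 h(z) = sqrt(C1 + z^2)


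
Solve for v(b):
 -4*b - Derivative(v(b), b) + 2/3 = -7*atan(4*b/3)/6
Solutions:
 v(b) = C1 - 2*b^2 + 7*b*atan(4*b/3)/6 + 2*b/3 - 7*log(16*b^2 + 9)/16


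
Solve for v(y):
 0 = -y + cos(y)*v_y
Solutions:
 v(y) = C1 + Integral(y/cos(y), y)


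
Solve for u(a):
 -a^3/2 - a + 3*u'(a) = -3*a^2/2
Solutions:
 u(a) = C1 + a^4/24 - a^3/6 + a^2/6


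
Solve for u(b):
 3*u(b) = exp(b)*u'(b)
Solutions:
 u(b) = C1*exp(-3*exp(-b))


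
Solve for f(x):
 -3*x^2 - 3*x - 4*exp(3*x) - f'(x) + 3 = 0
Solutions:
 f(x) = C1 - x^3 - 3*x^2/2 + 3*x - 4*exp(3*x)/3


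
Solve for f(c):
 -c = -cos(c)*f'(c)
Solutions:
 f(c) = C1 + Integral(c/cos(c), c)


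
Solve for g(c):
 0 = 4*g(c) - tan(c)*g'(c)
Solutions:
 g(c) = C1*sin(c)^4


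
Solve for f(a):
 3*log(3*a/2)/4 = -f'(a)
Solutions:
 f(a) = C1 - 3*a*log(a)/4 - 3*a*log(3)/4 + 3*a*log(2)/4 + 3*a/4


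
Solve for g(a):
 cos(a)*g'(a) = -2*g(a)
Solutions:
 g(a) = C1*(sin(a) - 1)/(sin(a) + 1)


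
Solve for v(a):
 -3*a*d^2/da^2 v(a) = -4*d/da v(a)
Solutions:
 v(a) = C1 + C2*a^(7/3)


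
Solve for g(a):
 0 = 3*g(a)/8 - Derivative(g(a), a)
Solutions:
 g(a) = C1*exp(3*a/8)


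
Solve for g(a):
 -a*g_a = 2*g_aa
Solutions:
 g(a) = C1 + C2*erf(a/2)


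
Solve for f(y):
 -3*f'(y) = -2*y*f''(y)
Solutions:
 f(y) = C1 + C2*y^(5/2)


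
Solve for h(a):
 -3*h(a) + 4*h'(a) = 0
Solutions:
 h(a) = C1*exp(3*a/4)


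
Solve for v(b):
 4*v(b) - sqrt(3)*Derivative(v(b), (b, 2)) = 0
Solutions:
 v(b) = C1*exp(-2*3^(3/4)*b/3) + C2*exp(2*3^(3/4)*b/3)


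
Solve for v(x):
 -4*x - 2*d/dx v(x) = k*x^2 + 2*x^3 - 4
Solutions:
 v(x) = C1 - k*x^3/6 - x^4/4 - x^2 + 2*x


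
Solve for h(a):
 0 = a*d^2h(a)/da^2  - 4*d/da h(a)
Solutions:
 h(a) = C1 + C2*a^5


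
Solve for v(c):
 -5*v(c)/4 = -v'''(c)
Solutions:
 v(c) = C3*exp(10^(1/3)*c/2) + (C1*sin(10^(1/3)*sqrt(3)*c/4) + C2*cos(10^(1/3)*sqrt(3)*c/4))*exp(-10^(1/3)*c/4)


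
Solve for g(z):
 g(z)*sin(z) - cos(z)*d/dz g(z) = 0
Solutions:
 g(z) = C1/cos(z)


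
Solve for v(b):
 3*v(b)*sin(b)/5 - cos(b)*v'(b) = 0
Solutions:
 v(b) = C1/cos(b)^(3/5)


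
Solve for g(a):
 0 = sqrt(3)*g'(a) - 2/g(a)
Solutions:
 g(a) = -sqrt(C1 + 12*sqrt(3)*a)/3
 g(a) = sqrt(C1 + 12*sqrt(3)*a)/3


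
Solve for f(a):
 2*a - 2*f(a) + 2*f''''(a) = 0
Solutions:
 f(a) = C1*exp(-a) + C2*exp(a) + C3*sin(a) + C4*cos(a) + a


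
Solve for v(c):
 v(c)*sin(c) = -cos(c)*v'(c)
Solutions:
 v(c) = C1*cos(c)


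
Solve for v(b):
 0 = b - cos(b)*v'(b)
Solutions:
 v(b) = C1 + Integral(b/cos(b), b)


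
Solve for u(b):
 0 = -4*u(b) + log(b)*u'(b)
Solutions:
 u(b) = C1*exp(4*li(b))


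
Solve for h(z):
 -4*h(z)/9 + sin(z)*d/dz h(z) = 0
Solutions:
 h(z) = C1*(cos(z) - 1)^(2/9)/(cos(z) + 1)^(2/9)


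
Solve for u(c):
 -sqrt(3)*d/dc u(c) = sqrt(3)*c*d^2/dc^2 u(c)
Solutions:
 u(c) = C1 + C2*log(c)


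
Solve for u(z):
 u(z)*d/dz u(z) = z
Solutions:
 u(z) = -sqrt(C1 + z^2)
 u(z) = sqrt(C1 + z^2)


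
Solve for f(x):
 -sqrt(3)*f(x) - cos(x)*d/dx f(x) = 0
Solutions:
 f(x) = C1*(sin(x) - 1)^(sqrt(3)/2)/(sin(x) + 1)^(sqrt(3)/2)


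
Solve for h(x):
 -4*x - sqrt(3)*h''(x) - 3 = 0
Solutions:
 h(x) = C1 + C2*x - 2*sqrt(3)*x^3/9 - sqrt(3)*x^2/2


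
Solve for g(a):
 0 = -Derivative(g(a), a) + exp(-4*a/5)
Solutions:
 g(a) = C1 - 5*exp(-4*a/5)/4


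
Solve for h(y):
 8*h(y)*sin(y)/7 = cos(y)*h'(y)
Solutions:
 h(y) = C1/cos(y)^(8/7)


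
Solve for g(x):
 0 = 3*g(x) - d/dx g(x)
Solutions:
 g(x) = C1*exp(3*x)


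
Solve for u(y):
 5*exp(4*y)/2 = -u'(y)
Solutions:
 u(y) = C1 - 5*exp(4*y)/8


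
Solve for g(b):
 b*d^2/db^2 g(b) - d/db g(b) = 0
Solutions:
 g(b) = C1 + C2*b^2


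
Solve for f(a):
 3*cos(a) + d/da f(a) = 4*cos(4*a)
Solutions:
 f(a) = C1 - 3*sin(a) + sin(4*a)


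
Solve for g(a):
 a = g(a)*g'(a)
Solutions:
 g(a) = -sqrt(C1 + a^2)
 g(a) = sqrt(C1 + a^2)


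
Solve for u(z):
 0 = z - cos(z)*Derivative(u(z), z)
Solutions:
 u(z) = C1 + Integral(z/cos(z), z)


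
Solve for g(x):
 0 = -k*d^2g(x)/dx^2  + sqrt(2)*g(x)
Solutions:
 g(x) = C1*exp(-2^(1/4)*x*sqrt(1/k)) + C2*exp(2^(1/4)*x*sqrt(1/k))


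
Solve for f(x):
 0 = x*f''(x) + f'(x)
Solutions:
 f(x) = C1 + C2*log(x)


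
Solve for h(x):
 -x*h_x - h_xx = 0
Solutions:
 h(x) = C1 + C2*erf(sqrt(2)*x/2)


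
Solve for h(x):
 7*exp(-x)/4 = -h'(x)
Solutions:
 h(x) = C1 + 7*exp(-x)/4


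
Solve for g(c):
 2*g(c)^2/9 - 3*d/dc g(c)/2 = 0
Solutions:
 g(c) = -27/(C1 + 4*c)


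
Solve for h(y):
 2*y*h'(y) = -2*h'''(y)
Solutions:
 h(y) = C1 + Integral(C2*airyai(-y) + C3*airybi(-y), y)


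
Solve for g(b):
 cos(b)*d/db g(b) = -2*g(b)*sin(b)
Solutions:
 g(b) = C1*cos(b)^2


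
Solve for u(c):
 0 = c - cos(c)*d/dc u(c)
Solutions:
 u(c) = C1 + Integral(c/cos(c), c)


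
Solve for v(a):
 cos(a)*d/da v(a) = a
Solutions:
 v(a) = C1 + Integral(a/cos(a), a)


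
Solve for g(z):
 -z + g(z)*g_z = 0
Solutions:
 g(z) = -sqrt(C1 + z^2)
 g(z) = sqrt(C1 + z^2)
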